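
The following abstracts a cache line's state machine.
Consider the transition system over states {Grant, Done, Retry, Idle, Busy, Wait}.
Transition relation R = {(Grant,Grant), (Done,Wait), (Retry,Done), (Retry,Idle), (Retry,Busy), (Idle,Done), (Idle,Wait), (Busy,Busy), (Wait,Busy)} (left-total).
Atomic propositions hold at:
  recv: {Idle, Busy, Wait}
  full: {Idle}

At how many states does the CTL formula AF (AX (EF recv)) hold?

5

EF recv: least fixpoint, start Z0 = {Idle, Busy, Wait}, add states with some successor in Z. Z1 = {Done, Retry, Idle, Busy, Wait}; fixed.
Sat(EF recv) = {Done, Retry, Idle, Busy, Wait}
Sat(AX (EF recv)) = {s : every successor in {Done, Retry, Idle, Busy, Wait}} = {Done, Retry, Idle, Busy, Wait}
AF (AX (EF recv)): least fixpoint, start Z0 = {Done, Retry, Idle, Busy, Wait}, add states with every successor in Z. Already a fixed point.
Sat(AF (AX (EF recv))) = {Done, Retry, Idle, Busy, Wait}
|Sat(AF (AX (EF recv)))| = |{Done, Retry, Idle, Busy, Wait}| = 5.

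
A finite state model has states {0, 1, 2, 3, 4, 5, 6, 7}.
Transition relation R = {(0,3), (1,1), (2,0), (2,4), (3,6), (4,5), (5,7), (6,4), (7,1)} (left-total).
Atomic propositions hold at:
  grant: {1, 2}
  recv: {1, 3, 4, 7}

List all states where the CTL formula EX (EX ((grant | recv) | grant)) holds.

{1, 2, 3, 4, 5, 7}

Sat(grant | recv) = {1, 2, 3, 4, 7}
Sat((grant | recv) | grant) = {1, 2, 3, 4, 7}
Sat(EX ((grant | recv) | grant)) = {s : some successor in {1, 2, 3, 4, 7}} = {0, 1, 2, 5, 6, 7}
Sat(EX (EX ((grant | recv) | grant))) = {s : some successor in {0, 1, 2, 5, 6, 7}} = {1, 2, 3, 4, 5, 7}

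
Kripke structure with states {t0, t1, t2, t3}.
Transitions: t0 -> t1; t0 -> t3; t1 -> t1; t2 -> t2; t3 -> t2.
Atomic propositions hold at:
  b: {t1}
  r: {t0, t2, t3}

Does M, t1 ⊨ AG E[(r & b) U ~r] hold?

Yes

Sat(r & b) = ∅
Sat(~r) = {t1}
E[(r & b) U ~r]: least fixpoint, start Z0 = Sat(~r) = {t1}, add states in Sat(r & b) with some successor in Z. Already a fixed point.
Sat(E[(r & b) U ~r]) = {t1}
AG E[(r & b) U ~r]: greatest fixpoint, start Z0 = {t1}, keep only states in Sat with every successor in Z. Already a fixed point.
Sat(AG E[(r & b) U ~r]) = {t1}
t1 ∈ Sat(AG E[(r & b) U ~r]) = {t1}, so the formula holds at t1.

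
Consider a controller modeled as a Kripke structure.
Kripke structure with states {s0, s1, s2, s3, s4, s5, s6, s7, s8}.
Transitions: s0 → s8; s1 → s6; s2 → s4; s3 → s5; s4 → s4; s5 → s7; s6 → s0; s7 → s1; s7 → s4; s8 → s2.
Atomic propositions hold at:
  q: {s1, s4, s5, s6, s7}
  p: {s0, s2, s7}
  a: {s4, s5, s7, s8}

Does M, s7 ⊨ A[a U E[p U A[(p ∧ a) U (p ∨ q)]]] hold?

Yes

Sat(p ∧ a) = {s7}
Sat(p ∨ q) = {s0, s1, s2, s4, s5, s6, s7}
A[(p ∧ a) U (p ∨ q)]: least fixpoint, start Z0 = Sat((p ∨ q)) = {s0, s1, s2, s4, s5, s6, s7}, add states in Sat(p ∧ a) with every successor in Z. Already a fixed point.
Sat(A[(p ∧ a) U (p ∨ q)]) = {s0, s1, s2, s4, s5, s6, s7}
E[p U A[(p ∧ a) U (p ∨ q)]]: least fixpoint, start Z0 = Sat(A[(p ∧ a) U (p ∨ q)]) = {s0, s1, s2, s4, s5, s6, s7}, add states in Sat(p) with some successor in Z. Already a fixed point.
Sat(E[p U A[(p ∧ a) U (p ∨ q)]]) = {s0, s1, s2, s4, s5, s6, s7}
A[a U E[p U A[(p ∧ a) U (p ∨ q)]]]: least fixpoint, start Z0 = Sat(E[p U A[(p ∧ a) U (p ∨ q)]]) = {s0, s1, s2, s4, s5, s6, s7}, add states in Sat(a) with every successor in Z. Z1 = {s0, s1, s2, s4, s5, s6, s7, s8}; fixed.
Sat(A[a U E[p U A[(p ∧ a) U (p ∨ q)]]]) = {s0, s1, s2, s4, s5, s6, s7, s8}
s7 ∈ Sat(A[a U E[p U A[(p ∧ a) U (p ∨ q)]]]) = {s0, s1, s2, s4, s5, s6, s7, s8}, so the formula holds at s7.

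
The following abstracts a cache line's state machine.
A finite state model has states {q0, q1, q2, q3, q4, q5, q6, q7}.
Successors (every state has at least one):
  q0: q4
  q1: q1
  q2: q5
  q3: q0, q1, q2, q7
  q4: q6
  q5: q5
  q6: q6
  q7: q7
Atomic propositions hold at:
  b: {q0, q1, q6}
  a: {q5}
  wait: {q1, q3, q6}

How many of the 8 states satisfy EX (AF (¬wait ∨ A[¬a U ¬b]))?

Sat(¬wait) = {q0, q2, q4, q5, q7}
Sat(¬a) = {q0, q1, q2, q3, q4, q6, q7}
Sat(¬b) = {q2, q3, q4, q5, q7}
A[¬a U ¬b]: least fixpoint, start Z0 = Sat(¬b) = {q2, q3, q4, q5, q7}, add states in Sat(¬a) with every successor in Z. Z1 = {q0, q2, q3, q4, q5, q7}; fixed.
Sat(A[¬a U ¬b]) = {q0, q2, q3, q4, q5, q7}
Sat(¬wait ∨ A[¬a U ¬b]) = {q0, q2, q3, q4, q5, q7}
AF (¬wait ∨ A[¬a U ¬b]): least fixpoint, start Z0 = {q0, q2, q3, q4, q5, q7}, add states with every successor in Z. Already a fixed point.
Sat(AF (¬wait ∨ A[¬a U ¬b])) = {q0, q2, q3, q4, q5, q7}
Sat(EX (AF (¬wait ∨ A[¬a U ¬b]))) = {s : some successor in {q0, q2, q3, q4, q5, q7}} = {q0, q2, q3, q5, q7}
|Sat(EX (AF (¬wait ∨ A[¬a U ¬b])))| = |{q0, q2, q3, q5, q7}| = 5.

5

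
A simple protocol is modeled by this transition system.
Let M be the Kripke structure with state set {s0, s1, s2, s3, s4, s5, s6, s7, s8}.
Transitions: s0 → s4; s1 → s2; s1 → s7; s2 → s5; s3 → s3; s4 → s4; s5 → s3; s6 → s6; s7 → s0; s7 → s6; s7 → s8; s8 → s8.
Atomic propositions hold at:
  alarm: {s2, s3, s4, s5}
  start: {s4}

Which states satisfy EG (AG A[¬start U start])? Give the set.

Sat(¬start) = {s0, s1, s2, s3, s5, s6, s7, s8}
A[¬start U start]: least fixpoint, start Z0 = Sat(start) = {s4}, add states in Sat(¬start) with every successor in Z. Z1 = {s0, s4}; fixed.
Sat(A[¬start U start]) = {s0, s4}
AG A[¬start U start]: greatest fixpoint, start Z0 = {s0, s4}, keep only states in Sat with every successor in Z. Already a fixed point.
Sat(AG A[¬start U start]) = {s0, s4}
EG (AG A[¬start U start]): greatest fixpoint, start Z0 = {s0, s4}, keep only states in Sat with some successor in Z. Already a fixed point.
Sat(EG (AG A[¬start U start])) = {s0, s4}

{s0, s4}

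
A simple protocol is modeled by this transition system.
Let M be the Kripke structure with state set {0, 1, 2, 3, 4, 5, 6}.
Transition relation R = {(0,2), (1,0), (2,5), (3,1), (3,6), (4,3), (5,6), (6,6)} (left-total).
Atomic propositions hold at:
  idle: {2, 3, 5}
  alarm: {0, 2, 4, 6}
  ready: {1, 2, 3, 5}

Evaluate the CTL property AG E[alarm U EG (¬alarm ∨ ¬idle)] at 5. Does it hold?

Yes

Sat(¬alarm) = {1, 3, 5}
Sat(¬idle) = {0, 1, 4, 6}
Sat(¬alarm ∨ ¬idle) = {0, 1, 3, 4, 5, 6}
EG (¬alarm ∨ ¬idle): greatest fixpoint, start Z0 = {0, 1, 3, 4, 5, 6}, keep only states in Sat with some successor in Z. Z1 = {1, 3, 4, 5, 6}; Z2 = {3, 4, 5, 6}; fixed.
Sat(EG (¬alarm ∨ ¬idle)) = {3, 4, 5, 6}
E[alarm U EG (¬alarm ∨ ¬idle)]: least fixpoint, start Z0 = Sat(EG (¬alarm ∨ ¬idle)) = {3, 4, 5, 6}, add states in Sat(alarm) with some successor in Z. Z1 = {2, 3, 4, 5, 6}; Z2 = {0, 2, 3, 4, 5, 6}; fixed.
Sat(E[alarm U EG (¬alarm ∨ ¬idle)]) = {0, 2, 3, 4, 5, 6}
AG E[alarm U EG (¬alarm ∨ ¬idle)]: greatest fixpoint, start Z0 = {0, 2, 3, 4, 5, 6}, keep only states in Sat with every successor in Z. Z1 = {0, 2, 4, 5, 6}; Z2 = {0, 2, 5, 6}; fixed.
Sat(AG E[alarm U EG (¬alarm ∨ ¬idle)]) = {0, 2, 5, 6}
5 ∈ Sat(AG E[alarm U EG (¬alarm ∨ ¬idle)]) = {0, 2, 5, 6}, so the formula holds at 5.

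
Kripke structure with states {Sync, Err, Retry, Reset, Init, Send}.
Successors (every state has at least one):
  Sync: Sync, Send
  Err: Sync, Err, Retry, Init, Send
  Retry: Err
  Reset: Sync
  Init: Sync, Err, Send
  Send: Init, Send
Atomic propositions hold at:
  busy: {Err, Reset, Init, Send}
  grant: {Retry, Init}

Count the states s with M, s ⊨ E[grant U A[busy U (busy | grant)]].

5

Sat(busy | grant) = {Err, Retry, Reset, Init, Send}
A[busy U (busy | grant)]: least fixpoint, start Z0 = Sat((busy | grant)) = {Err, Retry, Reset, Init, Send}, add states in Sat(busy) with every successor in Z. Already a fixed point.
Sat(A[busy U (busy | grant)]) = {Err, Retry, Reset, Init, Send}
E[grant U A[busy U (busy | grant)]]: least fixpoint, start Z0 = Sat(A[busy U (busy | grant)]) = {Err, Retry, Reset, Init, Send}, add states in Sat(grant) with some successor in Z. Already a fixed point.
Sat(E[grant U A[busy U (busy | grant)]]) = {Err, Retry, Reset, Init, Send}
|Sat(E[grant U A[busy U (busy | grant)]])| = |{Err, Retry, Reset, Init, Send}| = 5.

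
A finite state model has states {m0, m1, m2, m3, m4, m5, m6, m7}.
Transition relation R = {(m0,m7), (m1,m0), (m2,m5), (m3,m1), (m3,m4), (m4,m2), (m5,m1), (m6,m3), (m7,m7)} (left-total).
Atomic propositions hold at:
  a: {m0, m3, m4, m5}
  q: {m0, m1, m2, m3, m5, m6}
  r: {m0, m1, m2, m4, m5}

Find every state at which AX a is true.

{m1, m2, m6}

Sat(AX a) = {s : every successor in {m0, m3, m4, m5}} = {m1, m2, m6}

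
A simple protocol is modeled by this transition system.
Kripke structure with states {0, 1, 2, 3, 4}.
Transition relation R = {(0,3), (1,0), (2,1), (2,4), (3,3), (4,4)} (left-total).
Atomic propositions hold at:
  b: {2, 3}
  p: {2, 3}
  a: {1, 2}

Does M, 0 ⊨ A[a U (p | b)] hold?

Sat(p | b) = {2, 3}
A[a U (p | b)]: least fixpoint, start Z0 = Sat((p | b)) = {2, 3}, add states in Sat(a) with every successor in Z. Already a fixed point.
Sat(A[a U (p | b)]) = {2, 3}
0 ∉ Sat(A[a U (p | b)]) = {2, 3}, so the formula does not hold at 0.

No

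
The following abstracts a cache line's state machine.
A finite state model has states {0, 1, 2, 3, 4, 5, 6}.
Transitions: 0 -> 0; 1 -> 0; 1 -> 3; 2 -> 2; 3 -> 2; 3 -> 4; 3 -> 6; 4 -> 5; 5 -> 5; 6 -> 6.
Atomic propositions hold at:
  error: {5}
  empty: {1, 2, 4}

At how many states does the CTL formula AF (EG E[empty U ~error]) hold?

Sat(~error) = {0, 1, 2, 3, 4, 6}
E[empty U ~error]: least fixpoint, start Z0 = Sat(~error) = {0, 1, 2, 3, 4, 6}, add states in Sat(empty) with some successor in Z. Already a fixed point.
Sat(E[empty U ~error]) = {0, 1, 2, 3, 4, 6}
EG E[empty U ~error]: greatest fixpoint, start Z0 = {0, 1, 2, 3, 4, 6}, keep only states in Sat with some successor in Z. Z1 = {0, 1, 2, 3, 6}; fixed.
Sat(EG E[empty U ~error]) = {0, 1, 2, 3, 6}
AF (EG E[empty U ~error]): least fixpoint, start Z0 = {0, 1, 2, 3, 6}, add states with every successor in Z. Already a fixed point.
Sat(AF (EG E[empty U ~error])) = {0, 1, 2, 3, 6}
|Sat(AF (EG E[empty U ~error]))| = |{0, 1, 2, 3, 6}| = 5.

5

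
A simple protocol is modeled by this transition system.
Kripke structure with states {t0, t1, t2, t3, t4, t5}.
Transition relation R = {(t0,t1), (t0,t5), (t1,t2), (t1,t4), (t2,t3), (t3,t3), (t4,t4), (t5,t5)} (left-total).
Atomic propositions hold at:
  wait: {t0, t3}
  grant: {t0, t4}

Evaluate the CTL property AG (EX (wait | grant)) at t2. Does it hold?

Yes

Sat(wait | grant) = {t0, t3, t4}
Sat(EX (wait | grant)) = {s : some successor in {t0, t3, t4}} = {t1, t2, t3, t4}
AG (EX (wait | grant)): greatest fixpoint, start Z0 = {t1, t2, t3, t4}, keep only states in Sat with every successor in Z. Already a fixed point.
Sat(AG (EX (wait | grant))) = {t1, t2, t3, t4}
t2 ∈ Sat(AG (EX (wait | grant))) = {t1, t2, t3, t4}, so the formula holds at t2.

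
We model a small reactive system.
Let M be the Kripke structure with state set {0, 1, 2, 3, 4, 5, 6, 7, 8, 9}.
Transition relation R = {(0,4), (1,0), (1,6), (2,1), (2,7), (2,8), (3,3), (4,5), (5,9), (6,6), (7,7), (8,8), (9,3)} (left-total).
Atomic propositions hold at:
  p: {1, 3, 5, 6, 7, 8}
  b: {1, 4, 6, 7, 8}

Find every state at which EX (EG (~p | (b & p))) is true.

{1, 2, 6, 7, 8}

Sat(~p) = {0, 2, 4, 9}
Sat(b & p) = {1, 6, 7, 8}
Sat(~p | (b & p)) = {0, 1, 2, 4, 6, 7, 8, 9}
EG (~p | (b & p)): greatest fixpoint, start Z0 = {0, 1, 2, 4, 6, 7, 8, 9}, keep only states in Sat with some successor in Z. Z1 = {0, 1, 2, 6, 7, 8}; Z2 = {1, 2, 6, 7, 8}; fixed.
Sat(EG (~p | (b & p))) = {1, 2, 6, 7, 8}
Sat(EX (EG (~p | (b & p)))) = {s : some successor in {1, 2, 6, 7, 8}} = {1, 2, 6, 7, 8}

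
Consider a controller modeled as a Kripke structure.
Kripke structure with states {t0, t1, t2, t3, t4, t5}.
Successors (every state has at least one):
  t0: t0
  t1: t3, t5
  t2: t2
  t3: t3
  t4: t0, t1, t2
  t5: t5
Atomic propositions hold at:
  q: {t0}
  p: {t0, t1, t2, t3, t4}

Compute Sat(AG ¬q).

Sat(¬q) = {t1, t2, t3, t4, t5}
AG ¬q: greatest fixpoint, start Z0 = {t1, t2, t3, t4, t5}, keep only states in Sat with every successor in Z. Z1 = {t1, t2, t3, t5}; fixed.
Sat(AG ¬q) = {t1, t2, t3, t5}

{t1, t2, t3, t5}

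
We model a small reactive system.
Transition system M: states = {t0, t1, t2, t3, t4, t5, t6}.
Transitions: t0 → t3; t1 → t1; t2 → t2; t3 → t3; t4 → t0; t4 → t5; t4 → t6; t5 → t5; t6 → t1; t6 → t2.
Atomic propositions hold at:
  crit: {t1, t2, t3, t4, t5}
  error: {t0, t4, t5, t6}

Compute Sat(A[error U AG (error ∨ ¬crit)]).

{t5}

Sat(¬crit) = {t0, t6}
Sat(error ∨ ¬crit) = {t0, t4, t5, t6}
AG (error ∨ ¬crit): greatest fixpoint, start Z0 = {t0, t4, t5, t6}, keep only states in Sat with every successor in Z. Z1 = {t4, t5}; Z2 = {t5}; fixed.
Sat(AG (error ∨ ¬crit)) = {t5}
A[error U AG (error ∨ ¬crit)]: least fixpoint, start Z0 = Sat(AG (error ∨ ¬crit)) = {t5}, add states in Sat(error) with every successor in Z. Already a fixed point.
Sat(A[error U AG (error ∨ ¬crit)]) = {t5}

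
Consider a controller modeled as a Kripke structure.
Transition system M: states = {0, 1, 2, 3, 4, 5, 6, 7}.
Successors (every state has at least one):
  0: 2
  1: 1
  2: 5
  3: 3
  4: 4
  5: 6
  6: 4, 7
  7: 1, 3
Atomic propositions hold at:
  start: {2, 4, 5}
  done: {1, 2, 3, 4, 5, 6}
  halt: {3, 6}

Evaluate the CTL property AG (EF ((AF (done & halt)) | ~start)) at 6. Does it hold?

Sat(done & halt) = {3, 6}
AF (done & halt): least fixpoint, start Z0 = {3, 6}, add states with every successor in Z. Z1 = {3, 5, 6}; Z2 = {2, 3, 5, 6}; Z3 = {0, 2, 3, 5, 6}; fixed.
Sat(AF (done & halt)) = {0, 2, 3, 5, 6}
Sat(~start) = {0, 1, 3, 6, 7}
Sat((AF (done & halt)) | ~start) = {0, 1, 2, 3, 5, 6, 7}
EF ((AF (done & halt)) | ~start): least fixpoint, start Z0 = {0, 1, 2, 3, 5, 6, 7}, add states with some successor in Z. Already a fixed point.
Sat(EF ((AF (done & halt)) | ~start)) = {0, 1, 2, 3, 5, 6, 7}
AG (EF ((AF (done & halt)) | ~start)): greatest fixpoint, start Z0 = {0, 1, 2, 3, 5, 6, 7}, keep only states in Sat with every successor in Z. Z1 = {0, 1, 2, 3, 5, 7}; Z2 = {0, 1, 2, 3, 7}; Z3 = {0, 1, 3, 7}; Z4 = {1, 3, 7}; fixed.
Sat(AG (EF ((AF (done & halt)) | ~start))) = {1, 3, 7}
6 ∉ Sat(AG (EF ((AF (done & halt)) | ~start))) = {1, 3, 7}, so the formula does not hold at 6.

No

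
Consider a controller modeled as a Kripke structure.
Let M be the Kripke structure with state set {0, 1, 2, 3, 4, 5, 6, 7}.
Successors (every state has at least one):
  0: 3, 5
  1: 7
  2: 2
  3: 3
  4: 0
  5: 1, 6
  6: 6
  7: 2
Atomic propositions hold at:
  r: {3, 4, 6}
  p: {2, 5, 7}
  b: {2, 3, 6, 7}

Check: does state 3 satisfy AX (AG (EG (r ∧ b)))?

Sat(r ∧ b) = {3, 6}
EG (r ∧ b): greatest fixpoint, start Z0 = {3, 6}, keep only states in Sat with some successor in Z. Already a fixed point.
Sat(EG (r ∧ b)) = {3, 6}
AG (EG (r ∧ b)): greatest fixpoint, start Z0 = {3, 6}, keep only states in Sat with every successor in Z. Already a fixed point.
Sat(AG (EG (r ∧ b))) = {3, 6}
Sat(AX (AG (EG (r ∧ b)))) = {s : every successor in {3, 6}} = {3, 6}
3 ∈ Sat(AX (AG (EG (r ∧ b)))) = {3, 6}, so the formula holds at 3.

Yes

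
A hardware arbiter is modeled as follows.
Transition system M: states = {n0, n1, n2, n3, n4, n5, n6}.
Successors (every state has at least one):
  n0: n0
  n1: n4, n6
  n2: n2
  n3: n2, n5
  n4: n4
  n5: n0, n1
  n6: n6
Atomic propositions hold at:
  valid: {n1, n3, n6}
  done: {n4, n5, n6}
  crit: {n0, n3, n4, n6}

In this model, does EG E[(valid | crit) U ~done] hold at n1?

Sat(valid | crit) = {n0, n1, n3, n4, n6}
Sat(~done) = {n0, n1, n2, n3}
E[(valid | crit) U ~done]: least fixpoint, start Z0 = Sat(~done) = {n0, n1, n2, n3}, add states in Sat(valid | crit) with some successor in Z. Already a fixed point.
Sat(E[(valid | crit) U ~done]) = {n0, n1, n2, n3}
EG E[(valid | crit) U ~done]: greatest fixpoint, start Z0 = {n0, n1, n2, n3}, keep only states in Sat with some successor in Z. Z1 = {n0, n2, n3}; fixed.
Sat(EG E[(valid | crit) U ~done]) = {n0, n2, n3}
n1 ∉ Sat(EG E[(valid | crit) U ~done]) = {n0, n2, n3}, so the formula does not hold at n1.

No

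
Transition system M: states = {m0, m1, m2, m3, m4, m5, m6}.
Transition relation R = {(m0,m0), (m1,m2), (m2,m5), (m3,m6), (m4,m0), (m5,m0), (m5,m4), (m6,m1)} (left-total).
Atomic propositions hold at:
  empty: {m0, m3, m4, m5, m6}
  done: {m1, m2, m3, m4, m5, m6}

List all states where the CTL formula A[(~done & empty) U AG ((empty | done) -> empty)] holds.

Sat(~done) = {m0}
Sat(~done & empty) = {m0}
Sat(empty | done) = {m0, m1, m2, m3, m4, m5, m6}
Sat((empty | done) -> empty) = {m0, m3, m4, m5, m6}
AG ((empty | done) -> empty): greatest fixpoint, start Z0 = {m0, m3, m4, m5, m6}, keep only states in Sat with every successor in Z. Z1 = {m0, m3, m4, m5}; Z2 = {m0, m4, m5}; fixed.
Sat(AG ((empty | done) -> empty)) = {m0, m4, m5}
A[(~done & empty) U AG ((empty | done) -> empty)]: least fixpoint, start Z0 = Sat(AG ((empty | done) -> empty)) = {m0, m4, m5}, add states in Sat(~done & empty) with every successor in Z. Already a fixed point.
Sat(A[(~done & empty) U AG ((empty | done) -> empty)]) = {m0, m4, m5}

{m0, m4, m5}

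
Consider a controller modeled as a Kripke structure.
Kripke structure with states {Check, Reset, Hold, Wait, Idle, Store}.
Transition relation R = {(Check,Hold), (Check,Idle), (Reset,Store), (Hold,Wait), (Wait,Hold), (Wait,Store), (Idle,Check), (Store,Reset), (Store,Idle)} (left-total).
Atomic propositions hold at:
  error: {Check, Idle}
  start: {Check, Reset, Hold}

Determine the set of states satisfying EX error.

{Check, Idle, Store}

Sat(EX error) = {s : some successor in {Check, Idle}} = {Check, Idle, Store}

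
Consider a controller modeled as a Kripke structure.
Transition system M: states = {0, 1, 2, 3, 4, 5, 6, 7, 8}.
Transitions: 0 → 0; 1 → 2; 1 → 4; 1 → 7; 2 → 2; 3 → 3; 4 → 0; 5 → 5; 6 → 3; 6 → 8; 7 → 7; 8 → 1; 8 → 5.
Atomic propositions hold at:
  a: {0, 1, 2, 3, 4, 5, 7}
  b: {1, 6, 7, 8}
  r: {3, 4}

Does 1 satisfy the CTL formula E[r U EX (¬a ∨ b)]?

Yes

Sat(¬a) = {6, 8}
Sat(¬a ∨ b) = {1, 6, 7, 8}
Sat(EX (¬a ∨ b)) = {s : some successor in {1, 6, 7, 8}} = {1, 6, 7, 8}
E[r U EX (¬a ∨ b)]: least fixpoint, start Z0 = Sat(EX (¬a ∨ b)) = {1, 6, 7, 8}, add states in Sat(r) with some successor in Z. Already a fixed point.
Sat(E[r U EX (¬a ∨ b)]) = {1, 6, 7, 8}
1 ∈ Sat(E[r U EX (¬a ∨ b)]) = {1, 6, 7, 8}, so the formula holds at 1.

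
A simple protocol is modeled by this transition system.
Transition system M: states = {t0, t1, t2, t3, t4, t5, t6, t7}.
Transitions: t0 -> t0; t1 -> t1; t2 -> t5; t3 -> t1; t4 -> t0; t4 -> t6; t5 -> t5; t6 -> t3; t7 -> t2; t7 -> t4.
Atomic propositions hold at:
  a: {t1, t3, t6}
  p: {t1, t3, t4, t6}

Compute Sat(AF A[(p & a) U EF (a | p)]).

Sat(p & a) = {t1, t3, t6}
Sat(a | p) = {t1, t3, t4, t6}
EF (a | p): least fixpoint, start Z0 = {t1, t3, t4, t6}, add states with some successor in Z. Z1 = {t1, t3, t4, t6, t7}; fixed.
Sat(EF (a | p)) = {t1, t3, t4, t6, t7}
A[(p & a) U EF (a | p)]: least fixpoint, start Z0 = Sat(EF (a | p)) = {t1, t3, t4, t6, t7}, add states in Sat(p & a) with every successor in Z. Already a fixed point.
Sat(A[(p & a) U EF (a | p)]) = {t1, t3, t4, t6, t7}
AF A[(p & a) U EF (a | p)]: least fixpoint, start Z0 = {t1, t3, t4, t6, t7}, add states with every successor in Z. Already a fixed point.
Sat(AF A[(p & a) U EF (a | p)]) = {t1, t3, t4, t6, t7}

{t1, t3, t4, t6, t7}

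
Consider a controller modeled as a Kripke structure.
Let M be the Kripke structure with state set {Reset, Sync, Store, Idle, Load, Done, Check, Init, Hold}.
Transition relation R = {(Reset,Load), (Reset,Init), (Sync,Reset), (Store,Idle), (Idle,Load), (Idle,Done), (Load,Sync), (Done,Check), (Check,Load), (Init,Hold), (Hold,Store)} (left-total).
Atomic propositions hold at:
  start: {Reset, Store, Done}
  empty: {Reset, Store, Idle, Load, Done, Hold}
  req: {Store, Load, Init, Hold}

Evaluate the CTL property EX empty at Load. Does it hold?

Sat(EX empty) = {s : some successor in {Reset, Store, Idle, Load, Done, Hold}} = {Reset, Sync, Store, Idle, Check, Init, Hold}
Load ∉ Sat(EX empty) = {Reset, Sync, Store, Idle, Check, Init, Hold}, so the formula does not hold at Load.

No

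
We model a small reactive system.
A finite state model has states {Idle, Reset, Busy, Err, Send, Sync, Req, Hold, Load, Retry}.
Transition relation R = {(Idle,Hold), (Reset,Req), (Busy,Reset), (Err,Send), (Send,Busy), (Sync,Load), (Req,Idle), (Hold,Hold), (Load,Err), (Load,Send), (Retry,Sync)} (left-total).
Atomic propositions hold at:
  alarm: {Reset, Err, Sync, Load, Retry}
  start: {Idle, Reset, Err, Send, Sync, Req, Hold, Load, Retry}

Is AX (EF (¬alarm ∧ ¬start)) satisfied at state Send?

Sat(¬alarm) = {Idle, Busy, Send, Req, Hold}
Sat(¬start) = {Busy}
Sat(¬alarm ∧ ¬start) = {Busy}
EF (¬alarm ∧ ¬start): least fixpoint, start Z0 = {Busy}, add states with some successor in Z. Z1 = {Busy, Send}; Z2 = {Busy, Err, Send, Load}; Z3 = {Busy, Err, Send, Sync, Load}; Z4 = {Busy, Err, Send, Sync, Load, Retry}; fixed.
Sat(EF (¬alarm ∧ ¬start)) = {Busy, Err, Send, Sync, Load, Retry}
Sat(AX (EF (¬alarm ∧ ¬start))) = {s : every successor in {Busy, Err, Send, Sync, Load, Retry}} = {Err, Send, Sync, Load, Retry}
Send ∈ Sat(AX (EF (¬alarm ∧ ¬start))) = {Err, Send, Sync, Load, Retry}, so the formula holds at Send.

Yes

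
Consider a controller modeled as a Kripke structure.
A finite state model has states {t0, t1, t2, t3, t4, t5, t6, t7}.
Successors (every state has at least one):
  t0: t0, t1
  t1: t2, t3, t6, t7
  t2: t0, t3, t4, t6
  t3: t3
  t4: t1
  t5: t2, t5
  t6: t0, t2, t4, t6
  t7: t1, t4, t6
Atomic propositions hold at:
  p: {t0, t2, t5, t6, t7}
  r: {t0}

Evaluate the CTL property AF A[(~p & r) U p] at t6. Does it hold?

Sat(~p) = {t1, t3, t4}
Sat(~p & r) = ∅
A[(~p & r) U p]: least fixpoint, start Z0 = Sat(p) = {t0, t2, t5, t6, t7}, add states in Sat(~p & r) with every successor in Z. Already a fixed point.
Sat(A[(~p & r) U p]) = {t0, t2, t5, t6, t7}
AF A[(~p & r) U p]: least fixpoint, start Z0 = {t0, t2, t5, t6, t7}, add states with every successor in Z. Already a fixed point.
Sat(AF A[(~p & r) U p]) = {t0, t2, t5, t6, t7}
t6 ∈ Sat(AF A[(~p & r) U p]) = {t0, t2, t5, t6, t7}, so the formula holds at t6.

Yes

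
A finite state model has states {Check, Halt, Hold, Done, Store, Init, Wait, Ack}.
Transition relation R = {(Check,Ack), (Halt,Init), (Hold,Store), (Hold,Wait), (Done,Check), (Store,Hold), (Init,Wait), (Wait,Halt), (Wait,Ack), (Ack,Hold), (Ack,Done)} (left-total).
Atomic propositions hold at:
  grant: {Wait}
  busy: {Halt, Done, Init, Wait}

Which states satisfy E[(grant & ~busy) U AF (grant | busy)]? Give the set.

{Halt, Done, Init, Wait}

Sat(~busy) = {Check, Hold, Store, Ack}
Sat(grant & ~busy) = ∅
Sat(grant | busy) = {Halt, Done, Init, Wait}
AF (grant | busy): least fixpoint, start Z0 = {Halt, Done, Init, Wait}, add states with every successor in Z. Already a fixed point.
Sat(AF (grant | busy)) = {Halt, Done, Init, Wait}
E[(grant & ~busy) U AF (grant | busy)]: least fixpoint, start Z0 = Sat(AF (grant | busy)) = {Halt, Done, Init, Wait}, add states in Sat(grant & ~busy) with some successor in Z. Already a fixed point.
Sat(E[(grant & ~busy) U AF (grant | busy)]) = {Halt, Done, Init, Wait}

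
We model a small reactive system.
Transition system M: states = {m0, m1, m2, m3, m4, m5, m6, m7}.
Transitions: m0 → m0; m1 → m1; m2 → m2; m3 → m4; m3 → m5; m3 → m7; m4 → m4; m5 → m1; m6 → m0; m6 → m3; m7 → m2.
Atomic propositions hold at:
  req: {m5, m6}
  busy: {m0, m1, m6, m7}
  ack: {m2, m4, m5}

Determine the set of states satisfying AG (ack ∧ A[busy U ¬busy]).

{m2, m4}

Sat(¬busy) = {m2, m3, m4, m5}
A[busy U ¬busy]: least fixpoint, start Z0 = Sat(¬busy) = {m2, m3, m4, m5}, add states in Sat(busy) with every successor in Z. Z1 = {m2, m3, m4, m5, m7}; fixed.
Sat(A[busy U ¬busy]) = {m2, m3, m4, m5, m7}
Sat(ack ∧ A[busy U ¬busy]) = {m2, m4, m5}
AG (ack ∧ A[busy U ¬busy]): greatest fixpoint, start Z0 = {m2, m4, m5}, keep only states in Sat with every successor in Z. Z1 = {m2, m4}; fixed.
Sat(AG (ack ∧ A[busy U ¬busy])) = {m2, m4}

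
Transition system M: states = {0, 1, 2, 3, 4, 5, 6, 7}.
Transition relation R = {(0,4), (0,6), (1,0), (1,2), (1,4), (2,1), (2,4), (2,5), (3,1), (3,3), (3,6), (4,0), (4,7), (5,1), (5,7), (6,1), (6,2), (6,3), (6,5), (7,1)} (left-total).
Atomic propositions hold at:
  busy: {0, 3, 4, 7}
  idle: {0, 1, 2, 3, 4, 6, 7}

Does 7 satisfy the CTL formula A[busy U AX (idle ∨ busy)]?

Yes

Sat(idle ∨ busy) = {0, 1, 2, 3, 4, 6, 7}
Sat(AX (idle ∨ busy)) = {s : every successor in {0, 1, 2, 3, 4, 6, 7}} = {0, 1, 3, 4, 5, 7}
A[busy U AX (idle ∨ busy)]: least fixpoint, start Z0 = Sat(AX (idle ∨ busy)) = {0, 1, 3, 4, 5, 7}, add states in Sat(busy) with every successor in Z. Already a fixed point.
Sat(A[busy U AX (idle ∨ busy)]) = {0, 1, 3, 4, 5, 7}
7 ∈ Sat(A[busy U AX (idle ∨ busy)]) = {0, 1, 3, 4, 5, 7}, so the formula holds at 7.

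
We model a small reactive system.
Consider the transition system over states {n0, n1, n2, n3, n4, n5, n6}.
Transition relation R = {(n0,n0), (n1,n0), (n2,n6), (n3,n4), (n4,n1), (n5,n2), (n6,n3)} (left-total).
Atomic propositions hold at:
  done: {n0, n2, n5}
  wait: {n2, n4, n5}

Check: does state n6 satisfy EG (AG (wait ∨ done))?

Sat(wait ∨ done) = {n0, n2, n4, n5}
AG (wait ∨ done): greatest fixpoint, start Z0 = {n0, n2, n4, n5}, keep only states in Sat with every successor in Z. Z1 = {n0, n5}; Z2 = {n0}; fixed.
Sat(AG (wait ∨ done)) = {n0}
EG (AG (wait ∨ done)): greatest fixpoint, start Z0 = {n0}, keep only states in Sat with some successor in Z. Already a fixed point.
Sat(EG (AG (wait ∨ done))) = {n0}
n6 ∉ Sat(EG (AG (wait ∨ done))) = {n0}, so the formula does not hold at n6.

No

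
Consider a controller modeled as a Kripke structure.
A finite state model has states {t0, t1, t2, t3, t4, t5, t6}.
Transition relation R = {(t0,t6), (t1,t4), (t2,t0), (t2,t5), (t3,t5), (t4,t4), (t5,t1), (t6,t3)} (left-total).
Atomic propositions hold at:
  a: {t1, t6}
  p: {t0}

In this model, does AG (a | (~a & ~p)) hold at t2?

Sat(~a) = {t0, t2, t3, t4, t5}
Sat(~p) = {t1, t2, t3, t4, t5, t6}
Sat(~a & ~p) = {t2, t3, t4, t5}
Sat(a | (~a & ~p)) = {t1, t2, t3, t4, t5, t6}
AG (a | (~a & ~p)): greatest fixpoint, start Z0 = {t1, t2, t3, t4, t5, t6}, keep only states in Sat with every successor in Z. Z1 = {t1, t3, t4, t5, t6}; fixed.
Sat(AG (a | (~a & ~p))) = {t1, t3, t4, t5, t6}
t2 ∉ Sat(AG (a | (~a & ~p))) = {t1, t3, t4, t5, t6}, so the formula does not hold at t2.

No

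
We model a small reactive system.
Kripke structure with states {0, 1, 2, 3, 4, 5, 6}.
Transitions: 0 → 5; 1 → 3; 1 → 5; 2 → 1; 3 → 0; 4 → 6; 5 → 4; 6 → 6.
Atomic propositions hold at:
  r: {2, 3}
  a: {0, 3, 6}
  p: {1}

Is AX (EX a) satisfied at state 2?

Sat(EX a) = {s : some successor in {0, 3, 6}} = {1, 3, 4, 6}
Sat(AX (EX a)) = {s : every successor in {1, 3, 4, 6}} = {2, 4, 5, 6}
2 ∈ Sat(AX (EX a)) = {2, 4, 5, 6}, so the formula holds at 2.

Yes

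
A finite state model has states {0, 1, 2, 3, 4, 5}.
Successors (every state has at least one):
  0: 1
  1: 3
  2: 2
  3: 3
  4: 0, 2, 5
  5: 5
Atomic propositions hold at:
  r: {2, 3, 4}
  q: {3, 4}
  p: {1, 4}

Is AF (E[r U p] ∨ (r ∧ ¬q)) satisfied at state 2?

E[r U p]: least fixpoint, start Z0 = Sat(p) = {1, 4}, add states in Sat(r) with some successor in Z. Already a fixed point.
Sat(E[r U p]) = {1, 4}
Sat(¬q) = {0, 1, 2, 5}
Sat(r ∧ ¬q) = {2}
Sat(E[r U p] ∨ (r ∧ ¬q)) = {1, 2, 4}
AF (E[r U p] ∨ (r ∧ ¬q)): least fixpoint, start Z0 = {1, 2, 4}, add states with every successor in Z. Z1 = {0, 1, 2, 4}; fixed.
Sat(AF (E[r U p] ∨ (r ∧ ¬q))) = {0, 1, 2, 4}
2 ∈ Sat(AF (E[r U p] ∨ (r ∧ ¬q))) = {0, 1, 2, 4}, so the formula holds at 2.

Yes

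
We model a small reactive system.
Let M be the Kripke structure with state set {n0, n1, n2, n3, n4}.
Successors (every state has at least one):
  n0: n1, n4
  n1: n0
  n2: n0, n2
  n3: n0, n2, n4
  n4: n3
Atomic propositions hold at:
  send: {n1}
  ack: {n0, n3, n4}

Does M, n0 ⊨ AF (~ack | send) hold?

No

Sat(~ack) = {n1, n2}
Sat(~ack | send) = {n1, n2}
AF (~ack | send): least fixpoint, start Z0 = {n1, n2}, add states with every successor in Z. Already a fixed point.
Sat(AF (~ack | send)) = {n1, n2}
n0 ∉ Sat(AF (~ack | send)) = {n1, n2}, so the formula does not hold at n0.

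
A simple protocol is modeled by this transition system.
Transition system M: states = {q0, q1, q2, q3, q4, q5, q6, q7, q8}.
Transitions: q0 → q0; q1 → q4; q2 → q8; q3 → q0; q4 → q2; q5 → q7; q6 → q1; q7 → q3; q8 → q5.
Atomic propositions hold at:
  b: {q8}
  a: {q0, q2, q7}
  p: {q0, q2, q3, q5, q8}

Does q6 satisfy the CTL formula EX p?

No

Sat(EX p) = {s : some successor in {q0, q2, q3, q5, q8}} = {q0, q2, q3, q4, q7, q8}
q6 ∉ Sat(EX p) = {q0, q2, q3, q4, q7, q8}, so the formula does not hold at q6.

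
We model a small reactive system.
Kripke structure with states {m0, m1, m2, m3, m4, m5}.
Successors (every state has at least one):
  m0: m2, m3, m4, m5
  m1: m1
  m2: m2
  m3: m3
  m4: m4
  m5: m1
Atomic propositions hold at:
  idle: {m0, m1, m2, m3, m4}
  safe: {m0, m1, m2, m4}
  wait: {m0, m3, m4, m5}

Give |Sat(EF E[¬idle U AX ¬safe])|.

Sat(¬idle) = {m5}
Sat(¬safe) = {m3, m5}
Sat(AX ¬safe) = {s : every successor in {m3, m5}} = {m3}
E[¬idle U AX ¬safe]: least fixpoint, start Z0 = Sat(AX ¬safe) = {m3}, add states in Sat(¬idle) with some successor in Z. Already a fixed point.
Sat(E[¬idle U AX ¬safe]) = {m3}
EF E[¬idle U AX ¬safe]: least fixpoint, start Z0 = {m3}, add states with some successor in Z. Z1 = {m0, m3}; fixed.
Sat(EF E[¬idle U AX ¬safe]) = {m0, m3}
|Sat(EF E[¬idle U AX ¬safe])| = |{m0, m3}| = 2.

2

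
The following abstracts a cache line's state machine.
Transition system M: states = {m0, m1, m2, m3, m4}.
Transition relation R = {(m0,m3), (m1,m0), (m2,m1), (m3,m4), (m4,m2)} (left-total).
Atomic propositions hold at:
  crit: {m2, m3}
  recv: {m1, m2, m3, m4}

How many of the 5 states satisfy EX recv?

4

Sat(EX recv) = {s : some successor in {m1, m2, m3, m4}} = {m0, m2, m3, m4}
|Sat(EX recv)| = |{m0, m2, m3, m4}| = 4.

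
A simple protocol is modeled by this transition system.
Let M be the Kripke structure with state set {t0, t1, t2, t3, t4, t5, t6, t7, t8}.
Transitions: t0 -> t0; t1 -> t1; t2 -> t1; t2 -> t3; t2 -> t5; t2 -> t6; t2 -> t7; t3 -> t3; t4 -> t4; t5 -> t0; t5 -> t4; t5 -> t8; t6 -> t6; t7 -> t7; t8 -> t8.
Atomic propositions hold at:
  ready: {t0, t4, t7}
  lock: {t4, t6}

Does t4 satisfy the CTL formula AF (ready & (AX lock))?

Sat(AX lock) = {s : every successor in {t4, t6}} = {t4, t6}
Sat(ready & (AX lock)) = {t4}
AF (ready & (AX lock)): least fixpoint, start Z0 = {t4}, add states with every successor in Z. Already a fixed point.
Sat(AF (ready & (AX lock))) = {t4}
t4 ∈ Sat(AF (ready & (AX lock))) = {t4}, so the formula holds at t4.

Yes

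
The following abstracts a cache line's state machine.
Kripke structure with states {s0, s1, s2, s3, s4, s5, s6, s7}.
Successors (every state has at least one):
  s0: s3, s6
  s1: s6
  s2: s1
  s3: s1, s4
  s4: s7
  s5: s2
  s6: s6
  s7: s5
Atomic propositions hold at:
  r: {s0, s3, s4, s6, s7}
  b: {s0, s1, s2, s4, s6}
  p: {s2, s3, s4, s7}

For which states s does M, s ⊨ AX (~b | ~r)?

{s2, s4, s5, s7}

Sat(~b) = {s3, s5, s7}
Sat(~r) = {s1, s2, s5}
Sat(~b | ~r) = {s1, s2, s3, s5, s7}
Sat(AX (~b | ~r)) = {s : every successor in {s1, s2, s3, s5, s7}} = {s2, s4, s5, s7}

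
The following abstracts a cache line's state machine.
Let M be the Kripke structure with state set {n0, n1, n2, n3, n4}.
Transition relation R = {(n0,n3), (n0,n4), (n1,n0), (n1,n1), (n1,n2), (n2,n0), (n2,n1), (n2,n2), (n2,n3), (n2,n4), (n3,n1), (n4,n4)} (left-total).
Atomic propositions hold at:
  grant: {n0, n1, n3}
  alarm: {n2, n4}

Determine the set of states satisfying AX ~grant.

{n4}

Sat(~grant) = {n2, n4}
Sat(AX ~grant) = {s : every successor in {n2, n4}} = {n4}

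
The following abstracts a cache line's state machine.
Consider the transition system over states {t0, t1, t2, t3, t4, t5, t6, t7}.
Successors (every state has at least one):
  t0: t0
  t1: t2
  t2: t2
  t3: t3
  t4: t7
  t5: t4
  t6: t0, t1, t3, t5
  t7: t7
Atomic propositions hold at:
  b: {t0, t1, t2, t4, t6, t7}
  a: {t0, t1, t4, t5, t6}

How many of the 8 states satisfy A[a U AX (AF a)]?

AF a: least fixpoint, start Z0 = {t0, t1, t4, t5, t6}, add states with every successor in Z. Already a fixed point.
Sat(AF a) = {t0, t1, t4, t5, t6}
Sat(AX (AF a)) = {s : every successor in {t0, t1, t4, t5, t6}} = {t0, t5}
A[a U AX (AF a)]: least fixpoint, start Z0 = Sat(AX (AF a)) = {t0, t5}, add states in Sat(a) with every successor in Z. Already a fixed point.
Sat(A[a U AX (AF a)]) = {t0, t5}
|Sat(A[a U AX (AF a)])| = |{t0, t5}| = 2.

2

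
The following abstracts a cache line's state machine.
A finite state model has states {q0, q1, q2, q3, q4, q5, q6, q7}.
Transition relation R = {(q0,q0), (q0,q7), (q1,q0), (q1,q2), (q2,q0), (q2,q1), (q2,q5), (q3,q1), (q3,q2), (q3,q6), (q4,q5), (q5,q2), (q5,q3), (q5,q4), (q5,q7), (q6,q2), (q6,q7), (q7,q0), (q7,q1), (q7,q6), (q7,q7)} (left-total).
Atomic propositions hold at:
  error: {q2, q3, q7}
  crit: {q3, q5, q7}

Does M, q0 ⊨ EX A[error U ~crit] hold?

Yes

Sat(~crit) = {q0, q1, q2, q4, q6}
A[error U ~crit]: least fixpoint, start Z0 = Sat(~crit) = {q0, q1, q2, q4, q6}, add states in Sat(error) with every successor in Z. Z1 = {q0, q1, q2, q3, q4, q6}; fixed.
Sat(A[error U ~crit]) = {q0, q1, q2, q3, q4, q6}
Sat(EX A[error U ~crit]) = {s : some successor in {q0, q1, q2, q3, q4, q6}} = {q0, q1, q2, q3, q5, q6, q7}
q0 ∈ Sat(EX A[error U ~crit]) = {q0, q1, q2, q3, q5, q6, q7}, so the formula holds at q0.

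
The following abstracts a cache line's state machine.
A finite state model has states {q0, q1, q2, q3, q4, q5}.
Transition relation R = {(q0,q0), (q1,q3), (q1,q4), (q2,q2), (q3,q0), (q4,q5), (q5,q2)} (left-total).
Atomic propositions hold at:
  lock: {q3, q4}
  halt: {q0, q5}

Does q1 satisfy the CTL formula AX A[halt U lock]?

A[halt U lock]: least fixpoint, start Z0 = Sat(lock) = {q3, q4}, add states in Sat(halt) with every successor in Z. Already a fixed point.
Sat(A[halt U lock]) = {q3, q4}
Sat(AX A[halt U lock]) = {s : every successor in {q3, q4}} = {q1}
q1 ∈ Sat(AX A[halt U lock]) = {q1}, so the formula holds at q1.

Yes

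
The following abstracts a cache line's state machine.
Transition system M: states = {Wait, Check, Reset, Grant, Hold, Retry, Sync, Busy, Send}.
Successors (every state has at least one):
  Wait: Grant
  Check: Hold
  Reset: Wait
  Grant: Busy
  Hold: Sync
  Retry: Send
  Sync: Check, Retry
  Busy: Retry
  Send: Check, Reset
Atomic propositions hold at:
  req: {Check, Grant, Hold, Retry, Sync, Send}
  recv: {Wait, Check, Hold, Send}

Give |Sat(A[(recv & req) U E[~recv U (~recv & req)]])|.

6

Sat(recv & req) = {Check, Hold, Send}
Sat(~recv) = {Reset, Grant, Retry, Sync, Busy}
Sat(~recv & req) = {Grant, Retry, Sync}
E[~recv U (~recv & req)]: least fixpoint, start Z0 = Sat((~recv & req)) = {Grant, Retry, Sync}, add states in Sat(~recv) with some successor in Z. Z1 = {Grant, Retry, Sync, Busy}; fixed.
Sat(E[~recv U (~recv & req)]) = {Grant, Retry, Sync, Busy}
A[(recv & req) U E[~recv U (~recv & req)]]: least fixpoint, start Z0 = Sat(E[~recv U (~recv & req)]) = {Grant, Retry, Sync, Busy}, add states in Sat(recv & req) with every successor in Z. Z1 = {Grant, Hold, Retry, Sync, Busy}; Z2 = {Check, Grant, Hold, Retry, Sync, Busy}; fixed.
Sat(A[(recv & req) U E[~recv U (~recv & req)]]) = {Check, Grant, Hold, Retry, Sync, Busy}
|Sat(A[(recv & req) U E[~recv U (~recv & req)]])| = |{Check, Grant, Hold, Retry, Sync, Busy}| = 6.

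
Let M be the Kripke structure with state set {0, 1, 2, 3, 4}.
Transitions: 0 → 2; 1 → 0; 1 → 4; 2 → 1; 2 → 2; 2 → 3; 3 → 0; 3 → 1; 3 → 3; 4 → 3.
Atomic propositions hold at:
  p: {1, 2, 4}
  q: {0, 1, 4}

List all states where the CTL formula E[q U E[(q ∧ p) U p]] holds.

{0, 1, 2, 4}

Sat(q ∧ p) = {1, 4}
E[(q ∧ p) U p]: least fixpoint, start Z0 = Sat(p) = {1, 2, 4}, add states in Sat(q ∧ p) with some successor in Z. Already a fixed point.
Sat(E[(q ∧ p) U p]) = {1, 2, 4}
E[q U E[(q ∧ p) U p]]: least fixpoint, start Z0 = Sat(E[(q ∧ p) U p]) = {1, 2, 4}, add states in Sat(q) with some successor in Z. Z1 = {0, 1, 2, 4}; fixed.
Sat(E[q U E[(q ∧ p) U p]]) = {0, 1, 2, 4}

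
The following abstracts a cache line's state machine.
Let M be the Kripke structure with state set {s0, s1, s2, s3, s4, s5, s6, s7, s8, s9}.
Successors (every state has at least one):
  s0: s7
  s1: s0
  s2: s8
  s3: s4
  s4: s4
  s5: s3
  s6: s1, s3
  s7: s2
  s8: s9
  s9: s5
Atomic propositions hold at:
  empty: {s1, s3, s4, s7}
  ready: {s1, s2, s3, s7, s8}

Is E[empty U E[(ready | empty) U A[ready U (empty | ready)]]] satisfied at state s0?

Sat(ready | empty) = {s1, s2, s3, s4, s7, s8}
Sat(empty | ready) = {s1, s2, s3, s4, s7, s8}
A[ready U (empty | ready)]: least fixpoint, start Z0 = Sat((empty | ready)) = {s1, s2, s3, s4, s7, s8}, add states in Sat(ready) with every successor in Z. Already a fixed point.
Sat(A[ready U (empty | ready)]) = {s1, s2, s3, s4, s7, s8}
E[(ready | empty) U A[ready U (empty | ready)]]: least fixpoint, start Z0 = Sat(A[ready U (empty | ready)]) = {s1, s2, s3, s4, s7, s8}, add states in Sat(ready | empty) with some successor in Z. Already a fixed point.
Sat(E[(ready | empty) U A[ready U (empty | ready)]]) = {s1, s2, s3, s4, s7, s8}
E[empty U E[(ready | empty) U A[ready U (empty | ready)]]]: least fixpoint, start Z0 = Sat(E[(ready | empty) U A[ready U (empty | ready)]]) = {s1, s2, s3, s4, s7, s8}, add states in Sat(empty) with some successor in Z. Already a fixed point.
Sat(E[empty U E[(ready | empty) U A[ready U (empty | ready)]]]) = {s1, s2, s3, s4, s7, s8}
s0 ∉ Sat(E[empty U E[(ready | empty) U A[ready U (empty | ready)]]]) = {s1, s2, s3, s4, s7, s8}, so the formula does not hold at s0.

No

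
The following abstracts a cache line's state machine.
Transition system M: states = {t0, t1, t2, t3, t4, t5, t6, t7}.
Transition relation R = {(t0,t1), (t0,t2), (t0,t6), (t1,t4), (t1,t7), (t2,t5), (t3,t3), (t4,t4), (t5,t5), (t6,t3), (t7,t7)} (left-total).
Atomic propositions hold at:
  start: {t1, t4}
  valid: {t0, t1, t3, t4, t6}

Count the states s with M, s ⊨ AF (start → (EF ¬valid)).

Sat(¬valid) = {t2, t5, t7}
EF ¬valid: least fixpoint, start Z0 = {t2, t5, t7}, add states with some successor in Z. Z1 = {t0, t1, t2, t5, t7}; fixed.
Sat(EF ¬valid) = {t0, t1, t2, t5, t7}
Sat(start → (EF ¬valid)) = {t0, t1, t2, t3, t5, t6, t7}
AF (start → (EF ¬valid)): least fixpoint, start Z0 = {t0, t1, t2, t3, t5, t6, t7}, add states with every successor in Z. Already a fixed point.
Sat(AF (start → (EF ¬valid))) = {t0, t1, t2, t3, t5, t6, t7}
|Sat(AF (start → (EF ¬valid)))| = |{t0, t1, t2, t3, t5, t6, t7}| = 7.

7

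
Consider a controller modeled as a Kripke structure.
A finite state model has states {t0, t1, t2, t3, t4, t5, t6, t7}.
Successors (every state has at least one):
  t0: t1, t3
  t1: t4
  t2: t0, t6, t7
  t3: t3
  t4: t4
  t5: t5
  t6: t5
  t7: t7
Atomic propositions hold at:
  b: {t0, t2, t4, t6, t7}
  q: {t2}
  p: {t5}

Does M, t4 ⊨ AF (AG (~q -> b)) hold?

Yes

Sat(~q) = {t0, t1, t3, t4, t5, t6, t7}
Sat(~q -> b) = {t0, t2, t4, t6, t7}
AG (~q -> b): greatest fixpoint, start Z0 = {t0, t2, t4, t6, t7}, keep only states in Sat with every successor in Z. Z1 = {t2, t4, t7}; Z2 = {t4, t7}; fixed.
Sat(AG (~q -> b)) = {t4, t7}
AF (AG (~q -> b)): least fixpoint, start Z0 = {t4, t7}, add states with every successor in Z. Z1 = {t1, t4, t7}; fixed.
Sat(AF (AG (~q -> b))) = {t1, t4, t7}
t4 ∈ Sat(AF (AG (~q -> b))) = {t1, t4, t7}, so the formula holds at t4.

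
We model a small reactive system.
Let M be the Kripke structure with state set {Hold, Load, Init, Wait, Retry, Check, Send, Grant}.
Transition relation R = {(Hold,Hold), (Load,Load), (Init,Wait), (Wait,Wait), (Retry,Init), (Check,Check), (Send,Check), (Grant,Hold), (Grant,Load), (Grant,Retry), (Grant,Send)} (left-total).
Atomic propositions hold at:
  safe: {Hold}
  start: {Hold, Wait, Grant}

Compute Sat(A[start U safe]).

{Hold}

A[start U safe]: least fixpoint, start Z0 = Sat(safe) = {Hold}, add states in Sat(start) with every successor in Z. Already a fixed point.
Sat(A[start U safe]) = {Hold}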